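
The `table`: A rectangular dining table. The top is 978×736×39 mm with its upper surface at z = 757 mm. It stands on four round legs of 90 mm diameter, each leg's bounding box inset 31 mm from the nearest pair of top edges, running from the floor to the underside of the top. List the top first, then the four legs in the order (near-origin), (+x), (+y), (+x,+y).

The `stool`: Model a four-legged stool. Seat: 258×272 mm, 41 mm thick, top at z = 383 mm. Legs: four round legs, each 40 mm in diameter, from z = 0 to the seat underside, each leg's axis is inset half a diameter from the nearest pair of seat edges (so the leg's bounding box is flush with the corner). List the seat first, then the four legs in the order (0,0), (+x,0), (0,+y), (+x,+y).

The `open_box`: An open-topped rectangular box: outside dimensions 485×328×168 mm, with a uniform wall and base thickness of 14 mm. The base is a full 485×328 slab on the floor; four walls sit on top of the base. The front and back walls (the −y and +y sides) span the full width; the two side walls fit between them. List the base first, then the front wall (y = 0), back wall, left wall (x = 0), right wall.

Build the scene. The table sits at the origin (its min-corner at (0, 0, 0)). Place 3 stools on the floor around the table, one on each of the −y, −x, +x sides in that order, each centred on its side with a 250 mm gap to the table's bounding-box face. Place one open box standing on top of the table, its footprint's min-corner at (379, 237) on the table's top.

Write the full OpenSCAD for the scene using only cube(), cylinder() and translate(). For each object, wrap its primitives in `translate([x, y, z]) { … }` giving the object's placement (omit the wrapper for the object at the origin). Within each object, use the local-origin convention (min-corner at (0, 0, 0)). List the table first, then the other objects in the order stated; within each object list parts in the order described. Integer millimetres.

translate([0, 0, 718]) cube([978, 736, 39]);
translate([76, 76, 0]) cylinder(h = 718, r = 45);
translate([902, 76, 0]) cylinder(h = 718, r = 45);
translate([76, 660, 0]) cylinder(h = 718, r = 45);
translate([902, 660, 0]) cylinder(h = 718, r = 45);
translate([360, -522, 0]) {
  translate([0, 0, 342]) cube([258, 272, 41]);
  translate([20, 20, 0]) cylinder(h = 342, r = 20);
  translate([238, 20, 0]) cylinder(h = 342, r = 20);
  translate([20, 252, 0]) cylinder(h = 342, r = 20);
  translate([238, 252, 0]) cylinder(h = 342, r = 20);
}
translate([-508, 232, 0]) {
  translate([0, 0, 342]) cube([258, 272, 41]);
  translate([20, 20, 0]) cylinder(h = 342, r = 20);
  translate([238, 20, 0]) cylinder(h = 342, r = 20);
  translate([20, 252, 0]) cylinder(h = 342, r = 20);
  translate([238, 252, 0]) cylinder(h = 342, r = 20);
}
translate([1228, 232, 0]) {
  translate([0, 0, 342]) cube([258, 272, 41]);
  translate([20, 20, 0]) cylinder(h = 342, r = 20);
  translate([238, 20, 0]) cylinder(h = 342, r = 20);
  translate([20, 252, 0]) cylinder(h = 342, r = 20);
  translate([238, 252, 0]) cylinder(h = 342, r = 20);
}
translate([379, 237, 757]) {
  cube([485, 328, 14]);
  translate([0, 0, 14]) cube([485, 14, 154]);
  translate([0, 314, 14]) cube([485, 14, 154]);
  translate([0, 14, 14]) cube([14, 300, 154]);
  translate([471, 14, 14]) cube([14, 300, 154]);
}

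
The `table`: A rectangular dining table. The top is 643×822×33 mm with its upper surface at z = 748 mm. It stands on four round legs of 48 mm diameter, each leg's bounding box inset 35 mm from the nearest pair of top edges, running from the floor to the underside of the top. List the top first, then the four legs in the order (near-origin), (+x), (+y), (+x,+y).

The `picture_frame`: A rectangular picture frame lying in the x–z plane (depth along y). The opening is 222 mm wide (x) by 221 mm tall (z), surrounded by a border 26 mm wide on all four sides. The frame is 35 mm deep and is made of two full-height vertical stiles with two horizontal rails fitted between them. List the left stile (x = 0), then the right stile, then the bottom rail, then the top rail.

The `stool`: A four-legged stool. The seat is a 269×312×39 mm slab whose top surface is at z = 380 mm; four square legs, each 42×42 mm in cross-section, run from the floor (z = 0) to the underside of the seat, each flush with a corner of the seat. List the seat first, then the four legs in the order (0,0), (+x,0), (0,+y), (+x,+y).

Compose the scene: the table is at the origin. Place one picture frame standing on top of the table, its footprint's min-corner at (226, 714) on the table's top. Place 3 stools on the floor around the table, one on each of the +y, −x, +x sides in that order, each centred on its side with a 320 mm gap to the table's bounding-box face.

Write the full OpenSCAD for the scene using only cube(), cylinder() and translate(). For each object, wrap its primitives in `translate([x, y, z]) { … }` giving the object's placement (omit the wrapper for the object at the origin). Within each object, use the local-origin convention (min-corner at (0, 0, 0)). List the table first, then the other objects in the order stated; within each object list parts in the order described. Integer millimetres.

translate([0, 0, 715]) cube([643, 822, 33]);
translate([59, 59, 0]) cylinder(h = 715, r = 24);
translate([584, 59, 0]) cylinder(h = 715, r = 24);
translate([59, 763, 0]) cylinder(h = 715, r = 24);
translate([584, 763, 0]) cylinder(h = 715, r = 24);
translate([226, 714, 748]) {
  cube([26, 35, 273]);
  translate([248, 0, 0]) cube([26, 35, 273]);
  translate([26, 0, 0]) cube([222, 35, 26]);
  translate([26, 0, 247]) cube([222, 35, 26]);
}
translate([187, 1142, 0]) {
  translate([0, 0, 341]) cube([269, 312, 39]);
  cube([42, 42, 341]);
  translate([227, 0, 0]) cube([42, 42, 341]);
  translate([0, 270, 0]) cube([42, 42, 341]);
  translate([227, 270, 0]) cube([42, 42, 341]);
}
translate([-589, 255, 0]) {
  translate([0, 0, 341]) cube([269, 312, 39]);
  cube([42, 42, 341]);
  translate([227, 0, 0]) cube([42, 42, 341]);
  translate([0, 270, 0]) cube([42, 42, 341]);
  translate([227, 270, 0]) cube([42, 42, 341]);
}
translate([963, 255, 0]) {
  translate([0, 0, 341]) cube([269, 312, 39]);
  cube([42, 42, 341]);
  translate([227, 0, 0]) cube([42, 42, 341]);
  translate([0, 270, 0]) cube([42, 42, 341]);
  translate([227, 270, 0]) cube([42, 42, 341]);
}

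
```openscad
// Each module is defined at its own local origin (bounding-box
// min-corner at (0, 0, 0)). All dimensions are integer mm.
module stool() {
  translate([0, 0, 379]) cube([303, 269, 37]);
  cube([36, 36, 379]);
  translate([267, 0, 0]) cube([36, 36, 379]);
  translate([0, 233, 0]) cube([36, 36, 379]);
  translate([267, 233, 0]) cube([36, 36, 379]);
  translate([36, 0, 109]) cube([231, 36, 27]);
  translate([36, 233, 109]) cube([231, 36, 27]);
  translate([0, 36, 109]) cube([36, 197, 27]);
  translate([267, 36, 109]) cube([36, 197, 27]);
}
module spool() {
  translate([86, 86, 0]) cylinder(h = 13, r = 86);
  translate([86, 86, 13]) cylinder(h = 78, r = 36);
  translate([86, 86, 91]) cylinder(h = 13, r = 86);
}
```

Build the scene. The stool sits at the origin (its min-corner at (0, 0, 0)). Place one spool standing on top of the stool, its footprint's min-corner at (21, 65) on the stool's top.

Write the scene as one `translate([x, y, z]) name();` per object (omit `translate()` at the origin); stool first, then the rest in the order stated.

stool();
translate([21, 65, 416]) spool();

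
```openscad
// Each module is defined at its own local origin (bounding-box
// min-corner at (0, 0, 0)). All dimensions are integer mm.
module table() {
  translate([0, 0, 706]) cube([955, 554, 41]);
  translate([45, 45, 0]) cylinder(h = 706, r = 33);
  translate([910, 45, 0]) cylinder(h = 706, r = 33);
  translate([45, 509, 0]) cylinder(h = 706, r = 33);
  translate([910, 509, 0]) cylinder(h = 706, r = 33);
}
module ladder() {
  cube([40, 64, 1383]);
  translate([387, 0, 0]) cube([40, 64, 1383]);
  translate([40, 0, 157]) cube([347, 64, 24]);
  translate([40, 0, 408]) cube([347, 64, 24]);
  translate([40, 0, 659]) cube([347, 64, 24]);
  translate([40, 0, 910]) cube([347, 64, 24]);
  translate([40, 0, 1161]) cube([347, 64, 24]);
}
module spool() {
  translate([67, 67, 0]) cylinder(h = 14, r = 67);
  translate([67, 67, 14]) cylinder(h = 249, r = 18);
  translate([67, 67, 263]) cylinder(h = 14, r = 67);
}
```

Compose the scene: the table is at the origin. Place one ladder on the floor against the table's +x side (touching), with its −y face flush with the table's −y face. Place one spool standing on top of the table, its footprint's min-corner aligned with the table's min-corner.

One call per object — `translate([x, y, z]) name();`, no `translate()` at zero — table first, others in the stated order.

table();
translate([955, 0, 0]) ladder();
translate([0, 0, 747]) spool();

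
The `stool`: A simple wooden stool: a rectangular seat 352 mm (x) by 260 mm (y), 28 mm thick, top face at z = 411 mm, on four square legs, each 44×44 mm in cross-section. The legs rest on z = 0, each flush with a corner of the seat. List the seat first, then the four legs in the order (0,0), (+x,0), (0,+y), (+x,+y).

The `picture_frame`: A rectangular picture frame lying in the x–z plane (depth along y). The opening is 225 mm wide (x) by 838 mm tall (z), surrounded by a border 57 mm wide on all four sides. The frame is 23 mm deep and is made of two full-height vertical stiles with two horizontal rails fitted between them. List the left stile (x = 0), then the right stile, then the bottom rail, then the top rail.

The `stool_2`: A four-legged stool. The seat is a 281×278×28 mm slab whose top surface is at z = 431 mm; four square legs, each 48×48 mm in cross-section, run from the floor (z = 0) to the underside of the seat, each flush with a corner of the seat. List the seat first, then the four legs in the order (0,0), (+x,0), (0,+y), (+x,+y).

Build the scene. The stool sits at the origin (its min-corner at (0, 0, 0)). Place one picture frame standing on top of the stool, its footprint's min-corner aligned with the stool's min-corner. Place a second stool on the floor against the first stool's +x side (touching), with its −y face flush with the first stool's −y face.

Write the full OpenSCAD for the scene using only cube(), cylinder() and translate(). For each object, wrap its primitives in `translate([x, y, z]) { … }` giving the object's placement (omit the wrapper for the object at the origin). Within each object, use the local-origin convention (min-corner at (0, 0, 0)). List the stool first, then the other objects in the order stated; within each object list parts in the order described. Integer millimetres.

translate([0, 0, 383]) cube([352, 260, 28]);
cube([44, 44, 383]);
translate([308, 0, 0]) cube([44, 44, 383]);
translate([0, 216, 0]) cube([44, 44, 383]);
translate([308, 216, 0]) cube([44, 44, 383]);
translate([0, 0, 411]) {
  cube([57, 23, 952]);
  translate([282, 0, 0]) cube([57, 23, 952]);
  translate([57, 0, 0]) cube([225, 23, 57]);
  translate([57, 0, 895]) cube([225, 23, 57]);
}
translate([352, 0, 0]) {
  translate([0, 0, 403]) cube([281, 278, 28]);
  cube([48, 48, 403]);
  translate([233, 0, 0]) cube([48, 48, 403]);
  translate([0, 230, 0]) cube([48, 48, 403]);
  translate([233, 230, 0]) cube([48, 48, 403]);
}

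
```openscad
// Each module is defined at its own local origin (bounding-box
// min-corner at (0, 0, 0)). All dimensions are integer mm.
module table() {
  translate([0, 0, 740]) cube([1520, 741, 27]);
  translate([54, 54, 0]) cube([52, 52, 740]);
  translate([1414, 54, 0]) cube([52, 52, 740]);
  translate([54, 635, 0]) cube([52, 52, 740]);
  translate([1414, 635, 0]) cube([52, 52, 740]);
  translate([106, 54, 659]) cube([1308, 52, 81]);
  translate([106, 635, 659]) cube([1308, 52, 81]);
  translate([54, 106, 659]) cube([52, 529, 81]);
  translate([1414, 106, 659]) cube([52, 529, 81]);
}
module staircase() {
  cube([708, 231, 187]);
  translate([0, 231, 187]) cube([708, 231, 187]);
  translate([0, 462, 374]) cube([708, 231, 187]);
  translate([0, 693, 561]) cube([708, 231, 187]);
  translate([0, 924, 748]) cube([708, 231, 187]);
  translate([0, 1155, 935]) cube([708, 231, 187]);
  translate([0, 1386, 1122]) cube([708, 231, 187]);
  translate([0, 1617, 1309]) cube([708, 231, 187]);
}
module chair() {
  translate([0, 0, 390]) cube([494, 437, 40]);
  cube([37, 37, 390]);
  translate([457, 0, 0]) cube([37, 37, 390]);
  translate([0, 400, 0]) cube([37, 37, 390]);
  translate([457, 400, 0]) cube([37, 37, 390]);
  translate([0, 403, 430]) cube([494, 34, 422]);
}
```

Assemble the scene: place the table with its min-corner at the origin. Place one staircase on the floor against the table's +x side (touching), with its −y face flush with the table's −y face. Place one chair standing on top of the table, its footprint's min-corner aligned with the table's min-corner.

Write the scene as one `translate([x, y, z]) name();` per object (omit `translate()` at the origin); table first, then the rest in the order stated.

table();
translate([1520, 0, 0]) staircase();
translate([0, 0, 767]) chair();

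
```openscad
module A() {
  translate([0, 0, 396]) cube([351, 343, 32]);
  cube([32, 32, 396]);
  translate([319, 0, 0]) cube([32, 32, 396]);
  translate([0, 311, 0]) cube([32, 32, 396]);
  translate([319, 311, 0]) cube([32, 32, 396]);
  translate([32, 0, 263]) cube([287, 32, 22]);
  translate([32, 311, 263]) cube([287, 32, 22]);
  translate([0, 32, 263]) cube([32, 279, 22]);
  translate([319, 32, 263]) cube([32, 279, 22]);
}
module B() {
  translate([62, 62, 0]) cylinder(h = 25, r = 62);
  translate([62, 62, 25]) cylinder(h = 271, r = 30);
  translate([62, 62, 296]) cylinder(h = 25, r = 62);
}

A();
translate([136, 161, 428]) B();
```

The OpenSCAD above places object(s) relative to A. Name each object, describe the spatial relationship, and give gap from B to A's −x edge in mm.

A is a stool. B is a spool. The spool is on top of the stool. The gap from the spool to the stool's −x edge is 136 mm.

The spool's min-x is at 136; the stool's min-x is 0; gap = 136 mm.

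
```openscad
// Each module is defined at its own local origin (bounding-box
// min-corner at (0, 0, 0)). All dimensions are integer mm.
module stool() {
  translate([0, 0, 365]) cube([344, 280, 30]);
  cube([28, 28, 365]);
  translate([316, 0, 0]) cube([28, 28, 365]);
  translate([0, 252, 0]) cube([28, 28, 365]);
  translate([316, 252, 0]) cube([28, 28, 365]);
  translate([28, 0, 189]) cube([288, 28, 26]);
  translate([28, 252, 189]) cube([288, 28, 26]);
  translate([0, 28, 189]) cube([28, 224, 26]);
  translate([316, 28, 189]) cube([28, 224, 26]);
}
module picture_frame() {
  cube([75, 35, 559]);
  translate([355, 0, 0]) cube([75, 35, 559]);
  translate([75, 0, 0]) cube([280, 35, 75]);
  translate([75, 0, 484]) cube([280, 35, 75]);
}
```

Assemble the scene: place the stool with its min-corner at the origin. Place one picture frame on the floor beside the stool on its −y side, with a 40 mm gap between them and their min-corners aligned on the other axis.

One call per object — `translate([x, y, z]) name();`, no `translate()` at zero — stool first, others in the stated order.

stool();
translate([0, -75, 0]) picture_frame();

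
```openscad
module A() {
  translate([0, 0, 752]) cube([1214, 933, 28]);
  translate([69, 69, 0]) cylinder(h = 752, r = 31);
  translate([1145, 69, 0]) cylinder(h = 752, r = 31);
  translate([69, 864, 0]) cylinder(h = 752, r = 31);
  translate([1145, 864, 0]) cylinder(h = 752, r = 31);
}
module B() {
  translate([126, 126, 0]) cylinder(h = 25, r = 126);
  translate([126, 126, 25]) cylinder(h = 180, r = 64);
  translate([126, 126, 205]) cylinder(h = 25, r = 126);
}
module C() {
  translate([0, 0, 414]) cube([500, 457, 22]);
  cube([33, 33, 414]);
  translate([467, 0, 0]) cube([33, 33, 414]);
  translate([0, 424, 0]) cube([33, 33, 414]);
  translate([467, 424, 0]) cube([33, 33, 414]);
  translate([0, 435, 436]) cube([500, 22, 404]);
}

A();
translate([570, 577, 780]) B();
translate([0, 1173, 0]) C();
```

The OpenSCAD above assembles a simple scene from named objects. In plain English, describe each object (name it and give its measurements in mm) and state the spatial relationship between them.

A is a rectangular dining table. The top is 1214×933×28 mm with its upper surface at z = 780 mm. It stands on four round legs of 62 mm diameter, each leg's bounding box inset 38 mm from the nearest pair of top edges, running from the floor to the underside of the top.

B is a spool: two coaxial disc flanges of radius 126 mm and thickness 25 mm, joined by a core cylinder of radius 64 mm and height 180 mm. The lower flange rests on z = 0 and the three cylinders share a vertical axis.

C is a chair. The seat is a 500×457×22 mm slab with its top at z = 436 mm, on four 33×33 mm corner legs (flush with the seat edges, standing on z = 0). A flat backrest 22 mm thick, 404 mm tall, spans the full seat width and rises from the seat top along its +y edge, rear face flush with the rear of the seat.

The spool is on top of the table. The chair is on the floor beside the table on its +y side.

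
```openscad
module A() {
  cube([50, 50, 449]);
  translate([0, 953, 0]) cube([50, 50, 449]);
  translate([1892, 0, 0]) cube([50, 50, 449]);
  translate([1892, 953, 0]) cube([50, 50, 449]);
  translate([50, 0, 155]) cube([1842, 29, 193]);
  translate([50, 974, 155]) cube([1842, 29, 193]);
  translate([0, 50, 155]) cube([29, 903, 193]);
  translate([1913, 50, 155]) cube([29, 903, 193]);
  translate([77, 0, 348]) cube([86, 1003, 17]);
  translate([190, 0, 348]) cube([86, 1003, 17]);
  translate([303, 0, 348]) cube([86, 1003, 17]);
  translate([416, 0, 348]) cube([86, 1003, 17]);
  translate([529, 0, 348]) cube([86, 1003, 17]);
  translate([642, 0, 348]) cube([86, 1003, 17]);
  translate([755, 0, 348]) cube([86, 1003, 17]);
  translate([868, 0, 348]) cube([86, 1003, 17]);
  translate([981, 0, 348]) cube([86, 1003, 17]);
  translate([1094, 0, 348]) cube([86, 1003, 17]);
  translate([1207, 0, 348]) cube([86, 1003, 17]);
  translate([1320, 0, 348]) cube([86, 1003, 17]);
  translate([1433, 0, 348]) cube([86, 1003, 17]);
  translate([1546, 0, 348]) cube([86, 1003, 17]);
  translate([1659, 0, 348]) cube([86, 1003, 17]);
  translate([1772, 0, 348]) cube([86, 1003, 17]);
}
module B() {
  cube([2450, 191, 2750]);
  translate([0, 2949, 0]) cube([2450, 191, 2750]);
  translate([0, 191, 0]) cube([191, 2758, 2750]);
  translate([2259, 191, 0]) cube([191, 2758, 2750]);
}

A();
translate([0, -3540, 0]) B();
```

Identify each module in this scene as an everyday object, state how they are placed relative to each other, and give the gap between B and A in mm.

A is a bed frame. B is a house frame. The house frame is on the floor beside the bed frame on its −y side. The gap between the house frame and the bed frame is 400 mm.

The house frame's nearest face is 400 mm from the bed frame's −y face.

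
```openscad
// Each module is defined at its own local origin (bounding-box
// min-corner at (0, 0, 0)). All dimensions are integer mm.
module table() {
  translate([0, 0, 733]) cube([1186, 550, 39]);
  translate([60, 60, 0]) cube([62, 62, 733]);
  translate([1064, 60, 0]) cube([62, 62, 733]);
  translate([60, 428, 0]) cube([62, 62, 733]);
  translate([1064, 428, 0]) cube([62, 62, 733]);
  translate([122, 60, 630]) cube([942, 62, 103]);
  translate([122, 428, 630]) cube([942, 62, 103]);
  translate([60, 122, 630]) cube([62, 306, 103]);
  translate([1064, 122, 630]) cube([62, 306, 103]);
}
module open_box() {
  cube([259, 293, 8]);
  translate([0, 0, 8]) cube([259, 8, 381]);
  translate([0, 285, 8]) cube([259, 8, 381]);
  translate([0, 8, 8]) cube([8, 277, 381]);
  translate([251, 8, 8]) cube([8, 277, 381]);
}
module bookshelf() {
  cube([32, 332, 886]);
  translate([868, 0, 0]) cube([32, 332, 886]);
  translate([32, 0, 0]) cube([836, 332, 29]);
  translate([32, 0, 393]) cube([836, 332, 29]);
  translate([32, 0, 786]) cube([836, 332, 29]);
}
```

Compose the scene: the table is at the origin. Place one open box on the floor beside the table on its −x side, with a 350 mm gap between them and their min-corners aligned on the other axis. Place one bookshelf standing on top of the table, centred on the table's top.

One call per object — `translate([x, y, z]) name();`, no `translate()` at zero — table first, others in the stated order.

table();
translate([-609, 0, 0]) open_box();
translate([143, 109, 772]) bookshelf();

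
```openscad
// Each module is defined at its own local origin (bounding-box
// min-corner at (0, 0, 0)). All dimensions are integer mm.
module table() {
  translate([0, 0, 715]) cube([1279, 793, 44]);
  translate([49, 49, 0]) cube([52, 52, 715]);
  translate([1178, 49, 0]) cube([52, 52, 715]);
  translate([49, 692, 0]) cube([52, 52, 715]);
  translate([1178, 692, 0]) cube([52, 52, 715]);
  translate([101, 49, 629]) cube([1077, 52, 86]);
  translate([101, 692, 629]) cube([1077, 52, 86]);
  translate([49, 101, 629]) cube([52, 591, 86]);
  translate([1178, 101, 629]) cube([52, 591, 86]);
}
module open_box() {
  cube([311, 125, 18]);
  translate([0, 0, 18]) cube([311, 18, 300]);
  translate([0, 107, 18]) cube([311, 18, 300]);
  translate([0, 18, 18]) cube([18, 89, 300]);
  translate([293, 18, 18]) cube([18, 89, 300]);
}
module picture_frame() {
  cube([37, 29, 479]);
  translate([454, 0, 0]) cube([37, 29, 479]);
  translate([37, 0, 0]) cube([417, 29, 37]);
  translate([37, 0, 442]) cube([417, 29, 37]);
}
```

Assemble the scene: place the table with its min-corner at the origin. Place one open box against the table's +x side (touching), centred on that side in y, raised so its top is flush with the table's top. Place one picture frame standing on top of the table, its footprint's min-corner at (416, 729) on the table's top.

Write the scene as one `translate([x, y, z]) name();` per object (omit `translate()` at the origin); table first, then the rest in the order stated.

table();
translate([1279, 334, 441]) open_box();
translate([416, 729, 759]) picture_frame();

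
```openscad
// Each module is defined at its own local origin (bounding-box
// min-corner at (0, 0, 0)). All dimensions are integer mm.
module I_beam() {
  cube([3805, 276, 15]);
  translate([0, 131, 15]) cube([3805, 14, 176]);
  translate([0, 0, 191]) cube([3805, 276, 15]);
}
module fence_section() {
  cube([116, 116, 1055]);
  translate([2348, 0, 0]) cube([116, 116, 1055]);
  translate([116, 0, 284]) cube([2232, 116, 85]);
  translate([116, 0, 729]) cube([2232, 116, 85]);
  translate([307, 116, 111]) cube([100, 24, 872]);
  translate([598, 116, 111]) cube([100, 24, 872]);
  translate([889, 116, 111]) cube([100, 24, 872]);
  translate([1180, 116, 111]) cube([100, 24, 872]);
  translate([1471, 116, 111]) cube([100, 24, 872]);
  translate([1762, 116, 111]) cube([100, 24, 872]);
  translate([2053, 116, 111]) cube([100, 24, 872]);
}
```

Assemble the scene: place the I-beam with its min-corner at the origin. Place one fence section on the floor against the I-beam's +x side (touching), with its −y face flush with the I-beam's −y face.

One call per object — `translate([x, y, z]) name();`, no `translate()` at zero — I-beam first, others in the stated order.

I_beam();
translate([3805, 0, 0]) fence_section();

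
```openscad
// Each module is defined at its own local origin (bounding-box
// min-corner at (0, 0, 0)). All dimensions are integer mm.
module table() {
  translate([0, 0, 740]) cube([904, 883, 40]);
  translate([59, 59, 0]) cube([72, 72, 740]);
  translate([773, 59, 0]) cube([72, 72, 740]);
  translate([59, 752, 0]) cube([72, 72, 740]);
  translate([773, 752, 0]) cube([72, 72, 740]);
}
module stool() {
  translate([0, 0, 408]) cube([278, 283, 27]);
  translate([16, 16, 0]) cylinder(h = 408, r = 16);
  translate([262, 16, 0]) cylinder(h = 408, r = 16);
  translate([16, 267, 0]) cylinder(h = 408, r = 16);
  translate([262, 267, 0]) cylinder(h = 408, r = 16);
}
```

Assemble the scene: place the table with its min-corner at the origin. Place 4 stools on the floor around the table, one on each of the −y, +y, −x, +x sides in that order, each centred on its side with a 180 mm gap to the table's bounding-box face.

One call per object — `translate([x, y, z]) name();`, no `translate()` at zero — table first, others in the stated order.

table();
translate([313, -463, 0]) stool();
translate([313, 1063, 0]) stool();
translate([-458, 300, 0]) stool();
translate([1084, 300, 0]) stool();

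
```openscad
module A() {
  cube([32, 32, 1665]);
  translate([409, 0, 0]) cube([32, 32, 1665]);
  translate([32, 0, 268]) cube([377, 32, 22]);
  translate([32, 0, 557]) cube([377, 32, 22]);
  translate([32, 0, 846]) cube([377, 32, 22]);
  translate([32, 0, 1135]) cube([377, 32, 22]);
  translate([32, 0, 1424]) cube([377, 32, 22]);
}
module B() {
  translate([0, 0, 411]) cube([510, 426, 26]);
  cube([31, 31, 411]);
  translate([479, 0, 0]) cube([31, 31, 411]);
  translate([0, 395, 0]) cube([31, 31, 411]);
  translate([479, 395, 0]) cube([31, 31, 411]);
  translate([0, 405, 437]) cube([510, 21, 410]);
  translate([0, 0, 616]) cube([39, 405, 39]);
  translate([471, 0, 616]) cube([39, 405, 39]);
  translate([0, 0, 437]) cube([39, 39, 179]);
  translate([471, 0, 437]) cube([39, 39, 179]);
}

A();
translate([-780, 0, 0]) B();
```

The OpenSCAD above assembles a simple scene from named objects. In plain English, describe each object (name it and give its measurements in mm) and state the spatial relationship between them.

A is a wooden ladder with two side rails of 32×32 mm section and 1665 mm height, set 441 mm apart overall. Between them run 5 rectangular rungs (32 mm deep, 22 mm thick), front faces flush with the rails' −y face. The bottom of the first rung is 268 mm above the floor and each subsequent rung is 289 mm higher than the one below.

B is a chair. The seat is a 510×426×26 mm slab with its top at z = 437 mm, on four 31×31 mm corner legs (flush with the seat edges, standing on z = 0). A flat backrest 21 mm thick, 410 mm tall, spans the full seat width and rises from the seat top along its +y edge, rear face flush with the rear of the seat. Two armrests of 39×39 mm section run along each side from the seat's front edge to the front of the backrest, top faces 218 mm above the seat top and outer faces flush with the seat's x-edges; a 39×39 mm post under the front of each armrest stands on the seat at the front corner.

The chair is on the floor beside the ladder on its −x side.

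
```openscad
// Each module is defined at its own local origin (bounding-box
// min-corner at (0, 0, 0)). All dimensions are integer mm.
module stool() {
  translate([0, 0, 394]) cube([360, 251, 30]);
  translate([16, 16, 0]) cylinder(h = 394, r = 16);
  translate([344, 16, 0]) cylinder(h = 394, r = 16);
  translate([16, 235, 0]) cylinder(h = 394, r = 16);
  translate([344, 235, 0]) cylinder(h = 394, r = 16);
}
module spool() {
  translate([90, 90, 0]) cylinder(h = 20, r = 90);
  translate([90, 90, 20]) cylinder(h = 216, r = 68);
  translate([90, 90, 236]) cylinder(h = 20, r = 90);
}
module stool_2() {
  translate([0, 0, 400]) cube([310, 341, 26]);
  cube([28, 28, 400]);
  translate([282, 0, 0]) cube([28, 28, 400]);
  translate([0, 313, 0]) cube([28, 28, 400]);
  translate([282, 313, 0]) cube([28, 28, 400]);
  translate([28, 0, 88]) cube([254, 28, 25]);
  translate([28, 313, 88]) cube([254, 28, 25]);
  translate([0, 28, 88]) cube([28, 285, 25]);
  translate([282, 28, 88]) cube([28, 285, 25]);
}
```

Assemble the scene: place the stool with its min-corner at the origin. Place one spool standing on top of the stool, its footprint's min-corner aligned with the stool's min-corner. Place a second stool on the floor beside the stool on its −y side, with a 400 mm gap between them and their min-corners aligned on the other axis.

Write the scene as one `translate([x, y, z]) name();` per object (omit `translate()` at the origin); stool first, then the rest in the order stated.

stool();
translate([0, 0, 424]) spool();
translate([0, -741, 0]) stool_2();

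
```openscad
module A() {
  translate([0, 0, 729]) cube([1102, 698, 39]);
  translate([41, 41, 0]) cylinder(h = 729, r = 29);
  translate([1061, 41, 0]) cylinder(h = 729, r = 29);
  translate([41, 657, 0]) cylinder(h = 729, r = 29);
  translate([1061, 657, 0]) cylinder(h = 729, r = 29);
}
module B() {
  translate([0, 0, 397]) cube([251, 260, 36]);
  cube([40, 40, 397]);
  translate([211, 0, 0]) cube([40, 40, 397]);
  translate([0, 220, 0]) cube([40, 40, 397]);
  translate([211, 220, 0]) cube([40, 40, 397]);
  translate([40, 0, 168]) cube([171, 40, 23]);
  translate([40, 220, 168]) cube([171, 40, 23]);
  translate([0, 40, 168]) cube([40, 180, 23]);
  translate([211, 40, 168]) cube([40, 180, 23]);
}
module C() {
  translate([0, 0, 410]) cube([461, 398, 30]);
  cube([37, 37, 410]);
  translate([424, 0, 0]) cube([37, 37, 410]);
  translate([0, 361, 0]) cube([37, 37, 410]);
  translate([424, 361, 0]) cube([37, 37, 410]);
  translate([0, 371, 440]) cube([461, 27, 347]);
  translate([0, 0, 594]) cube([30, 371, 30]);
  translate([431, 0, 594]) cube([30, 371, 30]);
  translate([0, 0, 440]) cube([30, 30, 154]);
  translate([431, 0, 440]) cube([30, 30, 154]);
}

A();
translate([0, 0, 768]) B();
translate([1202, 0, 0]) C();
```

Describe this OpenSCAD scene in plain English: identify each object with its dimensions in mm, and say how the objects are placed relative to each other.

A is a rectangular dining table. The top is 1102×698×39 mm with its upper surface at z = 768 mm. It stands on four round legs of 58 mm diameter, each leg's bounding box inset 12 mm from the nearest pair of top edges, running from the floor to the underside of the top.

B is a simple wooden stool: a rectangular seat 251 mm (x) by 260 mm (y), 36 mm thick, top face at z = 433 mm, on four square legs, each 40×40 mm in cross-section. The legs rest on z = 0, each flush with a corner of the seat. Four stretchers, 40 mm wide and 23 mm tall, connect adjacent legs with their undersides at z = 168 mm, each running between the inner faces of the legs it joins and aligned with the legs' outer faces on the other axis.

C is a chair: 461×398 mm seat, 30 mm thick, top at z = 440 mm, on four 37 mm square corner legs flush with the seat edges. A 27 mm thick backrest slab spans the full seat width, extending 347 mm above the seat top, its back face flush with the seat's +y edge. Two armrests of 30×30 mm section run along each side from the seat's front edge to the front of the backrest, top faces 184 mm above the seat top and outer faces flush with the seat's x-edges; a 30×30 mm post under the front of each armrest stands on the seat at the front corner.

The stool is on top of the table. The chair is on the floor beside the table on its +x side.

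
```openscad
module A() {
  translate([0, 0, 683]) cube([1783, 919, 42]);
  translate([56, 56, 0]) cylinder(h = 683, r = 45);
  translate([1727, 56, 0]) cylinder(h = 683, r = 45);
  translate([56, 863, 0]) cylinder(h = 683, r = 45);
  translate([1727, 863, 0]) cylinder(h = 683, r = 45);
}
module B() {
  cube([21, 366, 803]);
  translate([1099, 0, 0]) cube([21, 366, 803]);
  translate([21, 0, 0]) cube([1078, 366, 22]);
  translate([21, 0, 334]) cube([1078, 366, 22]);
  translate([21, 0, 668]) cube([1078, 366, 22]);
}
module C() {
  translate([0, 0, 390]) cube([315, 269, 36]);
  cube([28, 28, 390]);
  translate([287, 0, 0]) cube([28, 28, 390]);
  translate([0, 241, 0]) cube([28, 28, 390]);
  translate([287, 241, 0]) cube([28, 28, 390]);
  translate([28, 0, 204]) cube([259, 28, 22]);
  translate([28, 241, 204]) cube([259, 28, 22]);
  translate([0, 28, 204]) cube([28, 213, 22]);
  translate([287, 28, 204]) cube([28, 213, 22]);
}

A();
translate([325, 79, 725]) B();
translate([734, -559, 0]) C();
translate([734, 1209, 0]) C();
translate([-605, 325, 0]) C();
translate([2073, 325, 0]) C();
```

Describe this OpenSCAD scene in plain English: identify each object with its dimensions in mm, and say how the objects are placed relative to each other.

A is a rectangular dining table. The top is 1783×919×42 mm with its upper surface at z = 725 mm. It stands on four round legs of 90 mm diameter, each leg's bounding box inset 11 mm from the nearest pair of top edges, running from the floor to the underside of the top.

B is a bookshelf 1120 mm wide overall, 366 mm deep and 803 mm tall. The two sides are 21 mm thick vertical panels. 3 horizontal shelves of 22 mm thickness span between the inner faces of the sides; the lowest shelf sits on the floor and shelves are stacked with a clear vertical gap of 312 mm between each pair.

C is a four-legged stool. The seat is a 315×269×36 mm slab whose top surface is at z = 426 mm; four square legs, each 28×28 mm in cross-section, run from the floor (z = 0) to the underside of the seat, each flush with a corner of the seat. Four stretchers, 28 mm wide and 22 mm tall, connect adjacent legs with their undersides at z = 204 mm, each running between the inner faces of the legs it joins and aligned with the legs' outer faces on the other axis.

The bookshelf is on top of the table. Four stools sit around the table at the −y, +y, −x, +x sides.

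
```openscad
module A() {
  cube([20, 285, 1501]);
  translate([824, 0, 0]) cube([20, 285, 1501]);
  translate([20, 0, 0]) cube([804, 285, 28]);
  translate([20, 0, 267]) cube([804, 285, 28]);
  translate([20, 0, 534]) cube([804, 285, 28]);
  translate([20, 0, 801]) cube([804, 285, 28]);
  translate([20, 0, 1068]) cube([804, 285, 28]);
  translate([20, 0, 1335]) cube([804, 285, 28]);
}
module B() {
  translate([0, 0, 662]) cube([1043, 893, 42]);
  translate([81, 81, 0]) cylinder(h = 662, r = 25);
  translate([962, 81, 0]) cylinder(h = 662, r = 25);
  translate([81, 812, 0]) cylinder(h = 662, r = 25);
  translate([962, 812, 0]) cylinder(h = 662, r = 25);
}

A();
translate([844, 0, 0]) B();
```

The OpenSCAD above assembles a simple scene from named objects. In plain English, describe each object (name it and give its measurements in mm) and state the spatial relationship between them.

A is an open bookshelf. Two side panels, each 20 mm thick, 285 mm deep and 1501 mm tall, stand 844 mm apart (outside-to-outside). Between them sit 6 shelves, each 28 mm thick and 285 mm deep, spanning the full gap between the sides. The bottom shelf rests on the floor (its underside at z = 0) and the clear gap between one shelf's top and the next shelf's underside is 239 mm.

B is a rectangular dining table. The top is 1043×893×42 mm with its upper surface at z = 704 mm. It stands on four round legs of 50 mm diameter, each leg's bounding box inset 56 mm from the nearest pair of top edges, running from the floor to the underside of the top.

The table is against the bookshelf's +x side, with their −y faces flush.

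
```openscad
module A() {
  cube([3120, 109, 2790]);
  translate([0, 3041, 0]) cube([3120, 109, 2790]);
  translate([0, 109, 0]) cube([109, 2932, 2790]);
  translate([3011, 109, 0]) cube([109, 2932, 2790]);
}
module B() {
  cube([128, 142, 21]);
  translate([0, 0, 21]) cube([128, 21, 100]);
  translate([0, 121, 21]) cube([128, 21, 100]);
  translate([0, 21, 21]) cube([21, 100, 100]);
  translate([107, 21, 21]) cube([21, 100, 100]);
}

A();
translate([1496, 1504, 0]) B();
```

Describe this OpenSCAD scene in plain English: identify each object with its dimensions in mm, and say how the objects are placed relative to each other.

A is the wall frame of a small rectangular building: four walls, each 2790 mm tall and 109 mm thick, enclosing a footprint 3120 mm (x) by 3150 mm (y) outside-to-outside, with no floor or roof. The front and back walls (the −y and +y sides) span the full width; the two side walls fit between them.

B is an open storage box with external size 128×142×121 mm and wall thickness 21 mm (the base is also 21 mm thick). The base covers the whole footprint; the four walls stand on the base, with the y-facing walls full-width and the x-facing walls fitting between their inner faces.

The open box sits inside the house frame, centred.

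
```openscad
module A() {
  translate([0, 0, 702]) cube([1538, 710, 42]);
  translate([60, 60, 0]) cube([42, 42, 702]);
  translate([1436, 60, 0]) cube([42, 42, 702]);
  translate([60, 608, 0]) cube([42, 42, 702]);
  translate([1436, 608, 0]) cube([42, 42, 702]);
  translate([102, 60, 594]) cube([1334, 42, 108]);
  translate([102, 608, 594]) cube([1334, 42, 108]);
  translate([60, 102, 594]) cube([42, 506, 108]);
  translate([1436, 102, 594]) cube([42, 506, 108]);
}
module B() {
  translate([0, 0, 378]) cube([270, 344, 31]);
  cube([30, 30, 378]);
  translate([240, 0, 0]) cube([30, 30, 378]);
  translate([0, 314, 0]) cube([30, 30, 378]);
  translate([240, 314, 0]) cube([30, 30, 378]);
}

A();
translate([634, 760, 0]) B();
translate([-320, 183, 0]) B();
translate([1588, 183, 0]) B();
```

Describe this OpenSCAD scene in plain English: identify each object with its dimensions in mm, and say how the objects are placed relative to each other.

A is a table with a 1538×710 mm rectangular top, 42 mm thick, top surface at z = 744 mm, supported by four 42×42 mm square legs, each inset 60 mm from the nearest pair of top edges, running from the floor. Four apron rails, 42 mm thick and 108 mm tall, run between adjacent legs with their top edges flush with the underside of the top and their outer faces flush with the legs' outer faces.

B is a four-legged stool. The seat is a 270×344×31 mm slab whose top surface is at z = 409 mm; four square legs, each 30×30 mm in cross-section, run from the floor (z = 0) to the underside of the seat, each flush with a corner of the seat.

Three stools sit around the table at the +y, −x, +x sides.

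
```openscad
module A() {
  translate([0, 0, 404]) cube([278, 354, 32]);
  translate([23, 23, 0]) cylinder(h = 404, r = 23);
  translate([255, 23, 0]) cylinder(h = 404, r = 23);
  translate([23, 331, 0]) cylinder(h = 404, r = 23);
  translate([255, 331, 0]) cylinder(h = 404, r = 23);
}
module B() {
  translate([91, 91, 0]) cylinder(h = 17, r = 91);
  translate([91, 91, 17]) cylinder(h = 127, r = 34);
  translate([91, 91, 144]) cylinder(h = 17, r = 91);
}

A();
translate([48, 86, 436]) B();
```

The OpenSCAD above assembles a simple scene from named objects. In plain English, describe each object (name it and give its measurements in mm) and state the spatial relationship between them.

A is a four-legged stool. The seat is 278×354 mm, 32 mm thick, top at z = 436 mm. It stands on four round legs, each 46 mm in diameter, from z = 0 to the seat underside, each leg's axis is inset half a diameter from the nearest pair of seat edges (so the leg's bounding box is flush with the corner).

B is a spool: two coaxial disc flanges of radius 91 mm and thickness 17 mm, joined by a core cylinder of radius 34 mm and height 127 mm. The lower flange rests on z = 0 and the three cylinders share a vertical axis.

The spool is on top of the stool, centred.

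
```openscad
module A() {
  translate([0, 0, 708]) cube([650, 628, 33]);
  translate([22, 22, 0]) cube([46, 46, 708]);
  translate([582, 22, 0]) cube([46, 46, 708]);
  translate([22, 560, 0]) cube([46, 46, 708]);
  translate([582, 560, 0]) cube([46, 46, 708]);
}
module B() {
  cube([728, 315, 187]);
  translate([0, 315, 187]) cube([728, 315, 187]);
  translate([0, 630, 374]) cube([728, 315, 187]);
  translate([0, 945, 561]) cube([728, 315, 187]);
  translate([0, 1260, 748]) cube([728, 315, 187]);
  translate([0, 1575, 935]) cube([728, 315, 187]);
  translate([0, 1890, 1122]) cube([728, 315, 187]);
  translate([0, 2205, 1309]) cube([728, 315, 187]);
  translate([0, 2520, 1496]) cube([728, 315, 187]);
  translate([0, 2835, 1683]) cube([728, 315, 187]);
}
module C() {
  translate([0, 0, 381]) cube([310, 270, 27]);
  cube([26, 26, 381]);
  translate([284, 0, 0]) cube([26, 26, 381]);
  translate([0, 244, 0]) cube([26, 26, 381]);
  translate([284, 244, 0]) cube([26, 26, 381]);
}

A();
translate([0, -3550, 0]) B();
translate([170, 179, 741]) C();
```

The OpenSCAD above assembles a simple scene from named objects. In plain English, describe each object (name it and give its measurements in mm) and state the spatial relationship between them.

A is a table: top 650 mm (x) × 628 mm (y), 33 mm thick, upper face at z = 741 mm, on four 46×46 mm square legs, each inset 22 mm from the nearest pair of top edges, running from z = 0 to the bottom of the top.

B is a run of 10 identical solid stair steps. Each tread is 728×315 mm and each step block is 187 mm high. Step 1 rests on the floor; step k is offset from step 1 by (k−1)×315 mm in y and (k−1)×187 mm in z.

C is a simple wooden stool: a rectangular seat 310 mm (x) by 270 mm (y), 27 mm thick, top face at z = 408 mm, on four square legs, each 26×26 mm in cross-section. The legs rest on z = 0, each flush with a corner of the seat.

The staircase is on the floor beside the table on its −y side. The stool is on top of the table, centred.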